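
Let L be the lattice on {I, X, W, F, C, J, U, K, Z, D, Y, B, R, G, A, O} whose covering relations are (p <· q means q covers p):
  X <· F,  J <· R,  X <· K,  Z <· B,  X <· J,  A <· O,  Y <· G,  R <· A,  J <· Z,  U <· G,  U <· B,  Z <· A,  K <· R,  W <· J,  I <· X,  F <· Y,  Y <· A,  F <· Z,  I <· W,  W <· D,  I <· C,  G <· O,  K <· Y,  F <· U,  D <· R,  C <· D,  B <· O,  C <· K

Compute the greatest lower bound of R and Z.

Common lower bounds of {R, Z}: I, J, W, X.
The greatest among these is J.

J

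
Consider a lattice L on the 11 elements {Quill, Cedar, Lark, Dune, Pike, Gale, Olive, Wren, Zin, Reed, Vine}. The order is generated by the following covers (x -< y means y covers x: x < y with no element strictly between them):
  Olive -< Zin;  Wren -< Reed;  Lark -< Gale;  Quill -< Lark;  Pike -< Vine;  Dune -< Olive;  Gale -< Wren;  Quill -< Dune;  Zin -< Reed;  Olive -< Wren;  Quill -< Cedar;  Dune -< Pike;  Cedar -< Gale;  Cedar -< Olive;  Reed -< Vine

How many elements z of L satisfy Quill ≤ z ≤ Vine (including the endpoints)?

The interval [Quill, Vine] = {Cedar, Dune, Gale, Lark, Olive, Pike, Quill, Reed, Vine, Wren, Zin}, which has 11 elements.

11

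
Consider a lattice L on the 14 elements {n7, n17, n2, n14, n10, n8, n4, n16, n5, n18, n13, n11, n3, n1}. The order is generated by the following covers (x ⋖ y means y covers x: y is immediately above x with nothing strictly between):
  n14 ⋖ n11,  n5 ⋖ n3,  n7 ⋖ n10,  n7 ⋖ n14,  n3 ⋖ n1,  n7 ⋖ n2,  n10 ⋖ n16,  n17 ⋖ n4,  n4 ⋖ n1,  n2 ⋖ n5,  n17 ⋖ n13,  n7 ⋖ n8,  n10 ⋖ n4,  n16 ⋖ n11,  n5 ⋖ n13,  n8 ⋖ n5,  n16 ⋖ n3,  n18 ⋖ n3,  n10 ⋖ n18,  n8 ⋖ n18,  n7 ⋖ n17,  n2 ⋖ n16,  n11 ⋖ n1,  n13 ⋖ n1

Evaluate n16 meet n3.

n16 ∧ n3 = n16

n16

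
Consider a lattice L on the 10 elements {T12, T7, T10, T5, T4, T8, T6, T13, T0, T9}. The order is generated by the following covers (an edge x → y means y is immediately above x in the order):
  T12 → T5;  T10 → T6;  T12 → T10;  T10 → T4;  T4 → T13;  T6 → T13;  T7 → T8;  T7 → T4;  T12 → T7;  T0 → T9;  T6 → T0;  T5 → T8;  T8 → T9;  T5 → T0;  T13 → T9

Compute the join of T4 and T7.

Common upper bounds of {T4, T7}: T13, T4, T9.
The least among these is T4.

T4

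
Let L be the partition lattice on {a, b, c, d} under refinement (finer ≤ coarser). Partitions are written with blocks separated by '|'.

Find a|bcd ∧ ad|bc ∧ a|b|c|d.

a|b|c|d

The meet (common refinement) of a|bcd, ad|bc, a|b|c|d intersects blocks pairwise, giving a|b|c|d.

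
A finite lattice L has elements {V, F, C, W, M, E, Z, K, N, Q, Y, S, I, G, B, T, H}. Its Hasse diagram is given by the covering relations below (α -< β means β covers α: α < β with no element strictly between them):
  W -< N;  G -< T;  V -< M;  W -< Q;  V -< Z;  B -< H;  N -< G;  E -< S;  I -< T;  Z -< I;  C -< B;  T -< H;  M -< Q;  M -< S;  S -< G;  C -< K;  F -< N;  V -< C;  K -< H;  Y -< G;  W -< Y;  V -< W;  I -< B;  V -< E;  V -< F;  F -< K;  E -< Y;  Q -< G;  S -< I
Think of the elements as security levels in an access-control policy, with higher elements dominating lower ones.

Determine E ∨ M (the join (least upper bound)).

Common upper bounds of {E, M}: B, G, H, I, S, T.
The least among these is S.

S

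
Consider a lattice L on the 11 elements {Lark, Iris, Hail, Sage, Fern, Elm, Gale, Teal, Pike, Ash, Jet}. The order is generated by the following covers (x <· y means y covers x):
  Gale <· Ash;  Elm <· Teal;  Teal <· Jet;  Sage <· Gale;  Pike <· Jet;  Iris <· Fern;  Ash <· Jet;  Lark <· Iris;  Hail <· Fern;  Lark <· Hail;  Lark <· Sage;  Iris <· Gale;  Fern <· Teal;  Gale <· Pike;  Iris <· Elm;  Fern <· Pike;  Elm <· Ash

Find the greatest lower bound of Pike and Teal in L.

Fern

Common lower bounds of {Pike, Teal}: Fern, Hail, Iris, Lark.
The greatest among these is Fern.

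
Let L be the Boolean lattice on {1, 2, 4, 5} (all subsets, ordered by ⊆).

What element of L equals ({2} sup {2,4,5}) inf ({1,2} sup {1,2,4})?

{2} ∨ {2,4,5} = {2,4,5}
{1,2} ∨ {1,2,4} = {1,2,4}
{2,4,5} ∧ {1,2,4} = {2,4}

{2,4}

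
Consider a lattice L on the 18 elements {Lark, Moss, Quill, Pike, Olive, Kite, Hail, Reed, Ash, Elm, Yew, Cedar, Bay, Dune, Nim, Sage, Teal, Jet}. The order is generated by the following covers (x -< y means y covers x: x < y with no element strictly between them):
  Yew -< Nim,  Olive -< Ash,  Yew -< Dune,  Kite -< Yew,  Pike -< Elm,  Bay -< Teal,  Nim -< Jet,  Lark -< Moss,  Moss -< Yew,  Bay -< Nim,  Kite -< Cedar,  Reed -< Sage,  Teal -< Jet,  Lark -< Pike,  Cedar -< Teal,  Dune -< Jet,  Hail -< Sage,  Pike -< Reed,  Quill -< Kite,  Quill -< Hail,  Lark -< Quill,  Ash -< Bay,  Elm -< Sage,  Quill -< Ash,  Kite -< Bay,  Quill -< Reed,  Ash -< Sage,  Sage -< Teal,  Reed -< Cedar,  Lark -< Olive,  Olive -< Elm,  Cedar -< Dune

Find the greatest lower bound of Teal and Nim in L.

Bay

Common lower bounds of {Teal, Nim}: Ash, Bay, Kite, Lark, Olive, Quill.
The greatest among these is Bay.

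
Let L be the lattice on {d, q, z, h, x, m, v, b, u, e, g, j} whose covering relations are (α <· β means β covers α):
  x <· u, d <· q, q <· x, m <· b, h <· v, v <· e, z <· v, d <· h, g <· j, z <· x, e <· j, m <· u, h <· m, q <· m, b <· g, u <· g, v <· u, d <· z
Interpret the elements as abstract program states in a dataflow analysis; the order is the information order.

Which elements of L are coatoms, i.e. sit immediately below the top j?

The coatoms are exactly the elements covered by j: e, g.

e, g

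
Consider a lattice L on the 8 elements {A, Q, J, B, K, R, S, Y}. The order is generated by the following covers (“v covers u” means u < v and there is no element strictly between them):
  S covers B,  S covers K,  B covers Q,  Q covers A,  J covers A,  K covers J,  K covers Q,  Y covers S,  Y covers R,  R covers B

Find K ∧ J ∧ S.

J

Common lower bounds of {K, J, S}: A, J.
The greatest among these is J.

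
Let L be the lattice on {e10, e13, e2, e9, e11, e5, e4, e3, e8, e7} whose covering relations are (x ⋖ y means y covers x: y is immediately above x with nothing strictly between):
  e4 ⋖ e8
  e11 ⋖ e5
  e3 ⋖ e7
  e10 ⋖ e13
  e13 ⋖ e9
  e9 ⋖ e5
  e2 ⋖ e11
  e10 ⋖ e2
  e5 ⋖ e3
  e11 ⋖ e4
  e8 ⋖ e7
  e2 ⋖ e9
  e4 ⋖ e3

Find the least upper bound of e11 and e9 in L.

Common upper bounds of {e11, e9}: e3, e5, e7.
The least among these is e5.

e5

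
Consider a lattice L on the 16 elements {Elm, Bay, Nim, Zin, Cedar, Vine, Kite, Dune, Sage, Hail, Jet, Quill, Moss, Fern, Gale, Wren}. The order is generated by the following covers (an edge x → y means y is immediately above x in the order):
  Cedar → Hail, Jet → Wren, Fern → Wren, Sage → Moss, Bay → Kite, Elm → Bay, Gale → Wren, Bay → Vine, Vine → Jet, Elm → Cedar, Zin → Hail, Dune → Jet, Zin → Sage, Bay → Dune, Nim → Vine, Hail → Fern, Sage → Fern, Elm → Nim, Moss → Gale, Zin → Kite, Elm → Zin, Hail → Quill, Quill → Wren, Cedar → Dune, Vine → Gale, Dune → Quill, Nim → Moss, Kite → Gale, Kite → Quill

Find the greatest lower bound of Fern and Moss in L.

Sage

Common lower bounds of {Fern, Moss}: Elm, Sage, Zin.
The greatest among these is Sage.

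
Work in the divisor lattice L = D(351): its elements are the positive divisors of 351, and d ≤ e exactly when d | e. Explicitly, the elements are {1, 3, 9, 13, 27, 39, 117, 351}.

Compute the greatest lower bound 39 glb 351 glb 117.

39

Common lower bounds of {39, 351, 117}: 1, 13, 3, 39.
The greatest among these is 39.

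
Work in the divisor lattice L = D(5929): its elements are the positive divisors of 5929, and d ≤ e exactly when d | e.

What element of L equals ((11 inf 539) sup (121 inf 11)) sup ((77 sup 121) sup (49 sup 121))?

5929

11 ∧ 539 = 11
121 ∧ 11 = 11
11 ∨ 11 = 11
77 ∨ 121 = 847
49 ∨ 121 = 5929
847 ∨ 5929 = 5929
11 ∨ 5929 = 5929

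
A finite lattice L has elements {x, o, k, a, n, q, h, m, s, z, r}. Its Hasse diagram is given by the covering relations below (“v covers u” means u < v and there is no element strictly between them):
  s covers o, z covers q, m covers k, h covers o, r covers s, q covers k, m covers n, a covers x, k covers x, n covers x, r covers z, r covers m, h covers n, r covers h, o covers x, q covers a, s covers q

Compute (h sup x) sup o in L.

h ∨ x = h
h ∨ o = h

h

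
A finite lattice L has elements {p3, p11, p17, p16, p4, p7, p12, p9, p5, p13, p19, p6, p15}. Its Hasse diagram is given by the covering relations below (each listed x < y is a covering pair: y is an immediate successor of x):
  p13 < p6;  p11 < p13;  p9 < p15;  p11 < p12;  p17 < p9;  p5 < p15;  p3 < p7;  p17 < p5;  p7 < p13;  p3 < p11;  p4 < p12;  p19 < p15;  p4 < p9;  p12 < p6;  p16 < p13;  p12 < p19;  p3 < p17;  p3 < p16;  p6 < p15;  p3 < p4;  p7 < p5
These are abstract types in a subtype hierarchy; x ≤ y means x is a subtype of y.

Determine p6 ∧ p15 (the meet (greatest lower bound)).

Common lower bounds of {p6, p15}: p11, p12, p13, p16, p3, p4, p6, p7.
The greatest among these is p6.

p6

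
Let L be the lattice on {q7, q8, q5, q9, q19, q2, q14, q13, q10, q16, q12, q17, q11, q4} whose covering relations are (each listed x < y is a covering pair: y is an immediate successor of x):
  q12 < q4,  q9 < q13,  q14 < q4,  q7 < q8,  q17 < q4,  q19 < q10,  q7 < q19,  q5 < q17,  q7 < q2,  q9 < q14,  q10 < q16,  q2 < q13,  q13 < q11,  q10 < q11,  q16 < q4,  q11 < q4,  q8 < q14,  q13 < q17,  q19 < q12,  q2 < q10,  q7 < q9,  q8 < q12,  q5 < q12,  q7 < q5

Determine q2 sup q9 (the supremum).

q13

Common upper bounds of {q2, q9}: q11, q13, q17, q4.
The least among these is q13.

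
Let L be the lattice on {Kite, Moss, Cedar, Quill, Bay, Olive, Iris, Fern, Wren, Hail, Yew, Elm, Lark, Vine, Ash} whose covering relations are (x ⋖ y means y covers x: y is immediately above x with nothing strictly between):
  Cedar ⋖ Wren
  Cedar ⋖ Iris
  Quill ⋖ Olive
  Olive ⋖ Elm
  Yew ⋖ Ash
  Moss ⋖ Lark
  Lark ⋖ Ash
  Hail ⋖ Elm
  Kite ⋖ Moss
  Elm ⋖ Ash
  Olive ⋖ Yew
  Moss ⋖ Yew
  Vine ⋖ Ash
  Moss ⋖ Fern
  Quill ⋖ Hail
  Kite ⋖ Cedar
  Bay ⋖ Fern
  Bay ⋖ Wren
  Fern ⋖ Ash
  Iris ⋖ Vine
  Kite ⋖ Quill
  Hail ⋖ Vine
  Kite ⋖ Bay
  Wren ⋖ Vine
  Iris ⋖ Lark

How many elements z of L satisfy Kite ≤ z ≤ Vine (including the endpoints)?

8

The interval [Kite, Vine] = {Bay, Cedar, Hail, Iris, Kite, Quill, Vine, Wren}, which has 8 elements.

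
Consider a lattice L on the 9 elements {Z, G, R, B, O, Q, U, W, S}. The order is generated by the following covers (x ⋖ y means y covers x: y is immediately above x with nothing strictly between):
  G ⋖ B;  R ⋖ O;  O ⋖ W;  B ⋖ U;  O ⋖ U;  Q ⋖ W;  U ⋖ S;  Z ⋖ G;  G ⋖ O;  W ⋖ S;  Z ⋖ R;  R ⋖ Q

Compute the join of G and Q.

W

Common upper bounds of {G, Q}: S, W.
The least among these is W.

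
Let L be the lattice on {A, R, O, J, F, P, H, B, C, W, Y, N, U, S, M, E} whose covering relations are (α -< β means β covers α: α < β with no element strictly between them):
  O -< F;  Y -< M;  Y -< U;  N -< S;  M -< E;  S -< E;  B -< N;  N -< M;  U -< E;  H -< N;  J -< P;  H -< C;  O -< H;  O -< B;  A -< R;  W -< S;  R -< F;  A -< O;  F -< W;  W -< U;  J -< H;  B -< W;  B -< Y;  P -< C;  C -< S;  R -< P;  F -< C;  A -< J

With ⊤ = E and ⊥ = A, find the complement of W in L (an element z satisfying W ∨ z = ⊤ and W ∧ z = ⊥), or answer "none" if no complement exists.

none

For every candidate z, either W ∨ z ≠ E or W ∧ z ≠ A; no complement exists.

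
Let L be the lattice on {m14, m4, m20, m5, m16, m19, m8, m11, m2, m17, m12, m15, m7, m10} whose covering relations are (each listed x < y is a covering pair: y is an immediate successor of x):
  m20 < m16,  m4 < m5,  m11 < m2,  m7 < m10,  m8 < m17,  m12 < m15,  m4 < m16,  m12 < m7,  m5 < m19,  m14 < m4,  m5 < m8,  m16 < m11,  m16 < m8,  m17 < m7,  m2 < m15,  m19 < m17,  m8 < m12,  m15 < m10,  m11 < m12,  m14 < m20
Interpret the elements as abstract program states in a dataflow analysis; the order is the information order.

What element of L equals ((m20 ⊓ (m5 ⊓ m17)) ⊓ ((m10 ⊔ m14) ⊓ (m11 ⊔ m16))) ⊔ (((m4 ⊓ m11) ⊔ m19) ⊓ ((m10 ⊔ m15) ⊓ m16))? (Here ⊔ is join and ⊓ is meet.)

m4

m5 ∧ m17 = m5
m20 ∧ m5 = m14
m10 ∨ m14 = m10
m11 ∨ m16 = m11
m10 ∧ m11 = m11
m14 ∧ m11 = m14
m4 ∧ m11 = m4
m4 ∨ m19 = m19
m10 ∨ m15 = m10
m10 ∧ m16 = m16
m19 ∧ m16 = m4
m14 ∨ m4 = m4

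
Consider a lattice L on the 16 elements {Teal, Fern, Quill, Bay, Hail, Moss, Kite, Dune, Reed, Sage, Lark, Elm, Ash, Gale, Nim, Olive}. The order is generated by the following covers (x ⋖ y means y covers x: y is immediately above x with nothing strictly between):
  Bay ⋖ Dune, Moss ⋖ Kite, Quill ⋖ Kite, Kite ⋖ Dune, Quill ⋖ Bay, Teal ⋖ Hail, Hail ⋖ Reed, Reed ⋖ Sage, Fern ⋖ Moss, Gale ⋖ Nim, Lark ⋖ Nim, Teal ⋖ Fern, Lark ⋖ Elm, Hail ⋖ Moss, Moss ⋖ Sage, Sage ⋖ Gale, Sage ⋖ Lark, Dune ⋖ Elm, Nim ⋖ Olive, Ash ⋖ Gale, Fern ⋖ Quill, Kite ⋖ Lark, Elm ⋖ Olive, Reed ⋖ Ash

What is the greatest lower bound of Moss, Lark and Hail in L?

Hail

Common lower bounds of {Moss, Lark, Hail}: Hail, Teal.
The greatest among these is Hail.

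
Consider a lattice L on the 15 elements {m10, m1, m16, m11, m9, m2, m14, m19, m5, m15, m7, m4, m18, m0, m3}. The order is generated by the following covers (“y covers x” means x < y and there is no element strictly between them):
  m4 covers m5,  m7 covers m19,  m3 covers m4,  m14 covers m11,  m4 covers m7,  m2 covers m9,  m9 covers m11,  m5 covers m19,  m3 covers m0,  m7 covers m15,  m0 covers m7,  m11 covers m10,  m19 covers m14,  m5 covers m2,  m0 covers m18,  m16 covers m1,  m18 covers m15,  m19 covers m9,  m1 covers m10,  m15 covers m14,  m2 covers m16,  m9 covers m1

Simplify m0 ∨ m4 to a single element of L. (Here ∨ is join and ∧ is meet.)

m3

m0 ∨ m4 = m3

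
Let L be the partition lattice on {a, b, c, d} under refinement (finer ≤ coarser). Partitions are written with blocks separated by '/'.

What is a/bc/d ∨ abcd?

The join of a/bc/d and abcd merges any blocks that overlap across the partitions, giving abcd.

abcd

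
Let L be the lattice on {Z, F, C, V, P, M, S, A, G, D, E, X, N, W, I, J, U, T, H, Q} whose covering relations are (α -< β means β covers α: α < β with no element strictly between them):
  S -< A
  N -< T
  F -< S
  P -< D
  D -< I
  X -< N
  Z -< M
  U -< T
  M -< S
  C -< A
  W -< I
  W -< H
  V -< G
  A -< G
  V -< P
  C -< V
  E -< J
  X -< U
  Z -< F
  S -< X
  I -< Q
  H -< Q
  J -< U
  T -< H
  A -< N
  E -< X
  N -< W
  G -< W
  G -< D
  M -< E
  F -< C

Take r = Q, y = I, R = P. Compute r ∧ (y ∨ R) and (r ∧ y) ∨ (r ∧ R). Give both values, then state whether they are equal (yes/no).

y ∨ R = I, so r ∧ (y ∨ R) = Q ∧ I = I.
r ∧ y = I and r ∧ R = P, so (r ∧ y) ∨ (r ∧ R) = I ∨ P = I.
Equal: yes.

I; I; yes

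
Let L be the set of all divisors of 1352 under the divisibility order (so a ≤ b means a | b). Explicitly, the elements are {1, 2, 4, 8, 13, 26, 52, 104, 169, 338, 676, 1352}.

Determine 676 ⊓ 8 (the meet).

4

Common lower bounds of {676, 8}: 1, 2, 4.
The greatest among these is 4.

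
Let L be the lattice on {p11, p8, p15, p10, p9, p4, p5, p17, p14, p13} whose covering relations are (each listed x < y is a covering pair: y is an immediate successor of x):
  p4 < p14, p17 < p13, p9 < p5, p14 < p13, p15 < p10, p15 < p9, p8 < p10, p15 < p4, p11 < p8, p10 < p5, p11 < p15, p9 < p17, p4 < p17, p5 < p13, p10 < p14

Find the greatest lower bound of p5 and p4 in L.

p15

Common lower bounds of {p5, p4}: p11, p15.
The greatest among these is p15.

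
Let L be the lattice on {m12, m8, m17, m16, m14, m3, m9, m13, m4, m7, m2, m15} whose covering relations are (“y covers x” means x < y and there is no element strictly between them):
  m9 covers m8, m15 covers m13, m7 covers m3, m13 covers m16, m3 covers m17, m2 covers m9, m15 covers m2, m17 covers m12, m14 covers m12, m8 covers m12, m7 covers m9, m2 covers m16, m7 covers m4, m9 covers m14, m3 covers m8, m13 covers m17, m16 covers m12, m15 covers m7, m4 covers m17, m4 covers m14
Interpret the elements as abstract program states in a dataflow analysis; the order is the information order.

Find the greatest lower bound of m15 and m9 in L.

Common lower bounds of {m15, m9}: m12, m14, m8, m9.
The greatest among these is m9.

m9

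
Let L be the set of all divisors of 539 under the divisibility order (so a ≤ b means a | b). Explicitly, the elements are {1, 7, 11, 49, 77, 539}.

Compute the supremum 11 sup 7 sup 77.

77

Common upper bounds of {11, 7, 77}: 539, 77.
The least among these is 77.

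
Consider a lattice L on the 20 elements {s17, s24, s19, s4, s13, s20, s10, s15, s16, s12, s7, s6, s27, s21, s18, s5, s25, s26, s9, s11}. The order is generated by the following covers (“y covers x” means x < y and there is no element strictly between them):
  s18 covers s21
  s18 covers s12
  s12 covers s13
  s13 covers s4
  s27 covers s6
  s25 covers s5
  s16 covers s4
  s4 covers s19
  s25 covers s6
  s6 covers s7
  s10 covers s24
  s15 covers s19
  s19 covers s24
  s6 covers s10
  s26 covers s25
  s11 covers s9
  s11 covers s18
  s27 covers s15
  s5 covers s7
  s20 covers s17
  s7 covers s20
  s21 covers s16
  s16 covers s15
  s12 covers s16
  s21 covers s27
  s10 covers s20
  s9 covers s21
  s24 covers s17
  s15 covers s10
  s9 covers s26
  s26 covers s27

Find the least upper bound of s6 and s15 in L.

Common upper bounds of {s6, s15}: s11, s18, s21, s26, s27, s9.
The least among these is s27.

s27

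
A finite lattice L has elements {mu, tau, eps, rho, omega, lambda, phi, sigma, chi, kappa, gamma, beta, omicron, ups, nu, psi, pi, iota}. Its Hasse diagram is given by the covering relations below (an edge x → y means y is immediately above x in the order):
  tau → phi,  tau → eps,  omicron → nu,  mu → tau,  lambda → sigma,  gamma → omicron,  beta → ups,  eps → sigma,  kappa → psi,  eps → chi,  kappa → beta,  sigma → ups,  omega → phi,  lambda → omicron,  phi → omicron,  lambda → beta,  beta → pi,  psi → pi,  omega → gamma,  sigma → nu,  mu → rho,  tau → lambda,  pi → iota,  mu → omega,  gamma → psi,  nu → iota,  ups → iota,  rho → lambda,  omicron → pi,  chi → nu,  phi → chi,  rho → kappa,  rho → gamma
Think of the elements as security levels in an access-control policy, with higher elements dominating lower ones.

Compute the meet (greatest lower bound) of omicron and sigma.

Common lower bounds of {omicron, sigma}: lambda, mu, rho, tau.
The greatest among these is lambda.

lambda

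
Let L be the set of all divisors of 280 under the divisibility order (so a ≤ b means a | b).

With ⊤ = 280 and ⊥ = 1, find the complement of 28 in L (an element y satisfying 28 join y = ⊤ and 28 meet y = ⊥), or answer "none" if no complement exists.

For every candidate y, either 28 ∨ y ≠ 280 or 28 ∧ y ≠ 1; no complement exists.

none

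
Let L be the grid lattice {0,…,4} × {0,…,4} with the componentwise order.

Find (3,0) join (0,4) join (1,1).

(3,4)

In a product of chains, the join is componentwise max, giving (3,4).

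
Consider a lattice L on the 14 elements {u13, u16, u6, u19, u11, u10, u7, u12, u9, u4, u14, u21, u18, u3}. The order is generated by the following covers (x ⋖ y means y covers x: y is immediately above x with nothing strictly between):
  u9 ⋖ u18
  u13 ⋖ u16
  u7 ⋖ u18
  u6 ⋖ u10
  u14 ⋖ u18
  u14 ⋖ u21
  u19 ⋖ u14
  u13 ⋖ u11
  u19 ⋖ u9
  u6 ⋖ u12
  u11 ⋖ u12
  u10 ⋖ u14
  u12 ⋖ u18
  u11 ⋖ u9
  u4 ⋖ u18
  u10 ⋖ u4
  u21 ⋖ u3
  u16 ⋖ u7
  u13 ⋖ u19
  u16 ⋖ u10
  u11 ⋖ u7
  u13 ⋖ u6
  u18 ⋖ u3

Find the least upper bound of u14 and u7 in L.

Common upper bounds of {u14, u7}: u18, u3.
The least among these is u18.

u18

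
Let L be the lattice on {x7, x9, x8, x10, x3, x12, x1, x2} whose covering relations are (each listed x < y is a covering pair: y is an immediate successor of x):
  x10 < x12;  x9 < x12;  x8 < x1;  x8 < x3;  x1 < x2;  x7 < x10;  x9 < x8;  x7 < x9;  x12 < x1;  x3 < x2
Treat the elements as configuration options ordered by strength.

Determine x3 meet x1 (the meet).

Common lower bounds of {x3, x1}: x7, x8, x9.
The greatest among these is x8.

x8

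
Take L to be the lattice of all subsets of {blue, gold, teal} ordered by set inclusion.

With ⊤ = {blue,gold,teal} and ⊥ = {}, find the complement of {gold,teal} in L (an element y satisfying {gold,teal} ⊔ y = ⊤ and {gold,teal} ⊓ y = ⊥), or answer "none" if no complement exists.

{blue}

Need y with {gold,teal} ∨ y = {blue,gold,teal} and {gold,teal} ∧ y = {}.
Checking each element gives: {blue}.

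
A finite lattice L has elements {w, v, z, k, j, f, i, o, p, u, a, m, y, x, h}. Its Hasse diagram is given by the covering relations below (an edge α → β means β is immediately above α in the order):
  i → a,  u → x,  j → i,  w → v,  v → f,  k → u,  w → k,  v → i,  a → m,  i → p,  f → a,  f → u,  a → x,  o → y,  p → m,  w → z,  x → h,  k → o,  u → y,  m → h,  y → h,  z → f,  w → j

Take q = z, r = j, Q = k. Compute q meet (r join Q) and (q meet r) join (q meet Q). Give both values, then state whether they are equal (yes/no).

z; w; no

r join Q = x, so q meet (r join Q) = z meet x = z.
q meet r = w and q meet Q = w, so (q meet r) join (q meet Q) = w join w = w.
Equal: no.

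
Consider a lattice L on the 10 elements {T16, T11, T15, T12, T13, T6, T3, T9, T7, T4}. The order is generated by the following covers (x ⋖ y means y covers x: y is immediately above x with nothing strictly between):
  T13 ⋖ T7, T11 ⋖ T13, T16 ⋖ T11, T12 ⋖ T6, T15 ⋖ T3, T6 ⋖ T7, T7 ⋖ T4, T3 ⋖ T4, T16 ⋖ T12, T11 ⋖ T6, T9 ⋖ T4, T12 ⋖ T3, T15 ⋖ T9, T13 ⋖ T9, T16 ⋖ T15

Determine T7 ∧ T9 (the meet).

Common lower bounds of {T7, T9}: T11, T13, T16.
The greatest among these is T13.

T13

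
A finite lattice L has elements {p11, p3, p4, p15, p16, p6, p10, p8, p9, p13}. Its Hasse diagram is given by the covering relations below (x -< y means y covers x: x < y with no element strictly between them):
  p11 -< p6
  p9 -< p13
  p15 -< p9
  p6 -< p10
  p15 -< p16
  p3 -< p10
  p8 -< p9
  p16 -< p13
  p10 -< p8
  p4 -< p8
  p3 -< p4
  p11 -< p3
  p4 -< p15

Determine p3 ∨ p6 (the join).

p10

Common upper bounds of {p3, p6}: p10, p13, p8, p9.
The least among these is p10.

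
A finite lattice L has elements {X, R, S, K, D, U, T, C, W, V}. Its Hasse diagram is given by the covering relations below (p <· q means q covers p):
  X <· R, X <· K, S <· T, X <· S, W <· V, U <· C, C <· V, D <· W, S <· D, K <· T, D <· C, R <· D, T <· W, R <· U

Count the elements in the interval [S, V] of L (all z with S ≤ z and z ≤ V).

6

The interval [S, V] = {C, D, S, T, V, W}, which has 6 elements.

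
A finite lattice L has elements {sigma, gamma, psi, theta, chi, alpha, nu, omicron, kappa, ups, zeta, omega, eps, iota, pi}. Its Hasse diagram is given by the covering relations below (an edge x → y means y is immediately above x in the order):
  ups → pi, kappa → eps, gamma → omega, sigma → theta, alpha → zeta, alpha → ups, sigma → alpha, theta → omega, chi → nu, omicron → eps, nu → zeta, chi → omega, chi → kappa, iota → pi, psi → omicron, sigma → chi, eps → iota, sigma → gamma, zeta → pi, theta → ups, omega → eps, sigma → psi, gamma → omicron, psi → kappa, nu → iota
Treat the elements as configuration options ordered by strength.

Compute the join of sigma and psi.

psi

Common upper bounds of {sigma, psi}: eps, iota, kappa, omicron, pi, psi.
The least among these is psi.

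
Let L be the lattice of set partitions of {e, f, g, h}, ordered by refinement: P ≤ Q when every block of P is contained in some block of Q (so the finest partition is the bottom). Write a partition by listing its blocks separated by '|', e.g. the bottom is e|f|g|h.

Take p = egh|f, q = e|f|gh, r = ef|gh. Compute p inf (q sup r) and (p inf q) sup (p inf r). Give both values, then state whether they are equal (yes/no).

q sup r = ef|gh, so p inf (q sup r) = egh|f inf ef|gh = e|f|gh.
p inf q = e|f|gh and p inf r = e|f|gh, so (p inf q) sup (p inf r) = e|f|gh sup e|f|gh = e|f|gh.
Equal: yes.

e|f|gh; e|f|gh; yes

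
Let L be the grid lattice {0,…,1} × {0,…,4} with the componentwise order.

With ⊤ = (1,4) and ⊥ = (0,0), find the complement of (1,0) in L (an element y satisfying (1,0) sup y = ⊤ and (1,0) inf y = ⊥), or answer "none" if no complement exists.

(0,4)

Need y with (1,0) ∨ y = (1,4) and (1,0) ∧ y = (0,0).
Checking each element gives: (0,4).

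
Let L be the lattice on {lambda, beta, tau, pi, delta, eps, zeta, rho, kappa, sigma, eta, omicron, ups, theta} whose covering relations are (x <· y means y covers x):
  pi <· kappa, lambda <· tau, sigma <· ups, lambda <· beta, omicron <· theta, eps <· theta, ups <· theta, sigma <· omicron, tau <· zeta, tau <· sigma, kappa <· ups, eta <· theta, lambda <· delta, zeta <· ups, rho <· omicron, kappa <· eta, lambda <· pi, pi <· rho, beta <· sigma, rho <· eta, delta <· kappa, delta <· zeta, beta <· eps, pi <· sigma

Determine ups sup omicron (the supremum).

theta

Common upper bounds of {ups, omicron}: theta.
The least among these is theta.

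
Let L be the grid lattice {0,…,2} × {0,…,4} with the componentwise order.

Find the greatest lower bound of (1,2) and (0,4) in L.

In a product of chains, the meet is componentwise min, giving (0,2).

(0,2)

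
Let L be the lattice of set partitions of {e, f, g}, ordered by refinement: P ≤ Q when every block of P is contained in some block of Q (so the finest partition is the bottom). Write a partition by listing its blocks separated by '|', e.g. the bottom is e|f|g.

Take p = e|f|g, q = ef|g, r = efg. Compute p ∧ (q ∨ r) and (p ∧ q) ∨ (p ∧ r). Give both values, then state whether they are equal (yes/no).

e|f|g; e|f|g; yes

q ∨ r = efg, so p ∧ (q ∨ r) = e|f|g ∧ efg = e|f|g.
p ∧ q = e|f|g and p ∧ r = e|f|g, so (p ∧ q) ∨ (p ∧ r) = e|f|g ∨ e|f|g = e|f|g.
Equal: yes.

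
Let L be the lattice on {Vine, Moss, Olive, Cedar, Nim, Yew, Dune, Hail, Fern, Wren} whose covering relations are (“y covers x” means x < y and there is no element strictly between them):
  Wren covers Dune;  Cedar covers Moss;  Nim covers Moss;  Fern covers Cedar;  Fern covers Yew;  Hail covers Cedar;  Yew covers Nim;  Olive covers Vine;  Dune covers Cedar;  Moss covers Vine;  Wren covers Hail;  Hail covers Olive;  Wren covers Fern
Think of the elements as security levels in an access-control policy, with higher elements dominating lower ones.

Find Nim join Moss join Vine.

Nim

Common upper bounds of {Nim, Moss, Vine}: Fern, Nim, Wren, Yew.
The least among these is Nim.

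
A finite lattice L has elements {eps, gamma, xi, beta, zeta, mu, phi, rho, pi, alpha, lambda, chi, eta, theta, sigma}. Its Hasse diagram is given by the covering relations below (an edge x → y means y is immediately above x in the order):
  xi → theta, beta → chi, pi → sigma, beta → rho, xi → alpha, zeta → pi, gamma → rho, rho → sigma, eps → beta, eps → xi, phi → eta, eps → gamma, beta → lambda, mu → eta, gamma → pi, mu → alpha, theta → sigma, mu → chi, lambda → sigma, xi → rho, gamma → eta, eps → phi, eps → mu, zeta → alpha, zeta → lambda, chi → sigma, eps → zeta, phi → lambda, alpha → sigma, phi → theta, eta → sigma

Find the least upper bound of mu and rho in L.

sigma

Common upper bounds of {mu, rho}: sigma.
The least among these is sigma.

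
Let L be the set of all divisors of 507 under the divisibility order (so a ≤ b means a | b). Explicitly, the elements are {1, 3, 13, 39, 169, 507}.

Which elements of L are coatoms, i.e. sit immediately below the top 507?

169, 39

The coatoms are exactly the elements covered by 507: 169, 39.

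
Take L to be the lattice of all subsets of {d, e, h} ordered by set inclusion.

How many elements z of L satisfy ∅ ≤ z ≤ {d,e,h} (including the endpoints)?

8

The interval [∅, {d,e,h}] = {{d,e,h}, {d,e}, {d,h}, {d}, {e,h}, {e}, {h}, ∅}, which has 8 elements.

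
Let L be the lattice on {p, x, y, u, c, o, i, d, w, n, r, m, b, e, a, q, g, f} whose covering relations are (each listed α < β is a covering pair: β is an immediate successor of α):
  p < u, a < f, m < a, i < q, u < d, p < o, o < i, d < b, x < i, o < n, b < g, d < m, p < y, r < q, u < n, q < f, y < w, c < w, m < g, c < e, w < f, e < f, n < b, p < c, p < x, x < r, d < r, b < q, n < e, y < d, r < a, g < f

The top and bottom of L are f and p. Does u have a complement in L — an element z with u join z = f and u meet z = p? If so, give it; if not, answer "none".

w

Need z with u ∨ z = f and u ∧ z = p.
Checking each element gives: w.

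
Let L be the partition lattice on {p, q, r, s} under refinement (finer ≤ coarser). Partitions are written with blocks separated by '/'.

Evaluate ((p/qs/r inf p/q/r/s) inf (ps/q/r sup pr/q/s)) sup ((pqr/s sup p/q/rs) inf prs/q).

prs/q

p/qs/r ∧ p/q/r/s = p/q/r/s
ps/q/r ∨ pr/q/s = prs/q
p/q/r/s ∧ prs/q = p/q/r/s
pqr/s ∨ p/q/rs = pqrs
pqrs ∧ prs/q = prs/q
p/q/r/s ∨ prs/q = prs/q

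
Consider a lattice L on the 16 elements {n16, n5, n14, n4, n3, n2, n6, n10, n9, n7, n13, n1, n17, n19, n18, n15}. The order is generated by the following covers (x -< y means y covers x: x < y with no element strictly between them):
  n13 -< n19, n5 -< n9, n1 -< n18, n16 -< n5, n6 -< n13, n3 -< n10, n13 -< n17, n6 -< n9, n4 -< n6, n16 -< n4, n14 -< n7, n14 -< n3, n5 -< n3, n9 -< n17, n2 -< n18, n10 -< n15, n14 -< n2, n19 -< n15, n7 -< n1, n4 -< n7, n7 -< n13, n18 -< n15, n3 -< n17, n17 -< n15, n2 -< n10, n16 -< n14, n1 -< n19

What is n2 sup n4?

n18

Common upper bounds of {n2, n4}: n15, n18.
The least among these is n18.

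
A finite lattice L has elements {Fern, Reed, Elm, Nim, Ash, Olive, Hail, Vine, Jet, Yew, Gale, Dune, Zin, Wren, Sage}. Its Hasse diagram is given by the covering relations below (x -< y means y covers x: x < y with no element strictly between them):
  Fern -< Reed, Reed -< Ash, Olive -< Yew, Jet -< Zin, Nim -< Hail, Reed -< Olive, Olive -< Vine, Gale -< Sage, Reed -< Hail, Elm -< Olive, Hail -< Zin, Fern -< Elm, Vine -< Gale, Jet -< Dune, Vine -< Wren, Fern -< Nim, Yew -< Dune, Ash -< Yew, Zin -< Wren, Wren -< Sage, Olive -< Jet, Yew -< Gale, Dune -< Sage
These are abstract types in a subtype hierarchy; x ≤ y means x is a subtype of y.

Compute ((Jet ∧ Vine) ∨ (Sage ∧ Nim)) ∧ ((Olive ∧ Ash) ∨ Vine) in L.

Olive

Jet ∧ Vine = Olive
Sage ∧ Nim = Nim
Olive ∨ Nim = Zin
Olive ∧ Ash = Reed
Reed ∨ Vine = Vine
Zin ∧ Vine = Olive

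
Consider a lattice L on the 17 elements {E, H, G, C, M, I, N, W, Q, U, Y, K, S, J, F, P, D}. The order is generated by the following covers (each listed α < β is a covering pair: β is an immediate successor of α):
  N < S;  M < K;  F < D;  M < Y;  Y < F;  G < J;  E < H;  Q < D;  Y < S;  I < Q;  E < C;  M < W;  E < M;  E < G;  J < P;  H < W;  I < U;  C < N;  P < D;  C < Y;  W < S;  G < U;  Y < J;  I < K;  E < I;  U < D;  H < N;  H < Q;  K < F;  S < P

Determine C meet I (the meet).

Common lower bounds of {C, I}: E.
The greatest among these is E.

E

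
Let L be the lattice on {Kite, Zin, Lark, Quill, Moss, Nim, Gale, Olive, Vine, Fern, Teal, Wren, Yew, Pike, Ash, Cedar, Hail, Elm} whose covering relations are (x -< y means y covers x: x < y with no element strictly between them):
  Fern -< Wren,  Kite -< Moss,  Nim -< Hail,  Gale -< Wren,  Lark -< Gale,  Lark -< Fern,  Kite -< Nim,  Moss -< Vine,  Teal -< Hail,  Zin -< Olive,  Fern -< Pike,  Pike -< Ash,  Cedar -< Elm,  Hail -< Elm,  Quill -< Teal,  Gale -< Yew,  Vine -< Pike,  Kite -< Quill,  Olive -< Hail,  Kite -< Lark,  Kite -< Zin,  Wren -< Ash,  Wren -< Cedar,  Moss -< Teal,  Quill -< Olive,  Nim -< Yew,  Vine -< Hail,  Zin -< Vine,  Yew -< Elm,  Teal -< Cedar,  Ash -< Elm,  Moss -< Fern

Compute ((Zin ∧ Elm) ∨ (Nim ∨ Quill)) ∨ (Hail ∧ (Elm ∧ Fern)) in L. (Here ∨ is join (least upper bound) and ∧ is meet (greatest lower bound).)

Hail

Zin ∧ Elm = Zin
Nim ∨ Quill = Hail
Zin ∨ Hail = Hail
Elm ∧ Fern = Fern
Hail ∧ Fern = Moss
Hail ∨ Moss = Hail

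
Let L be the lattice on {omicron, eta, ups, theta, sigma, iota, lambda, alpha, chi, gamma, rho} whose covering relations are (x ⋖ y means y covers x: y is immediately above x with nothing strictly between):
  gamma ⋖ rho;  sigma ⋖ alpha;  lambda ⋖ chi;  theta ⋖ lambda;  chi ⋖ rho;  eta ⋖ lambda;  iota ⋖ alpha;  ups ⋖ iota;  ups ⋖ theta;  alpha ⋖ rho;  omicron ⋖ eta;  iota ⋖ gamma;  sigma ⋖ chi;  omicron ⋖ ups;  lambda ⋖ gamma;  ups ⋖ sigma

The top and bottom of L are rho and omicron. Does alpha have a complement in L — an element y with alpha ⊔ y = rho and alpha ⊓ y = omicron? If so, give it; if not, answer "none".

Need y with alpha ∨ y = rho and alpha ∧ y = omicron.
Checking each element gives: eta.

eta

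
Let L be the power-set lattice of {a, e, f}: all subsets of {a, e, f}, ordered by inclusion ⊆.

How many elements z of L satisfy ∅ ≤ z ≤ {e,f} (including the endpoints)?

4

The interval [∅, {e,f}] = {{e,f}, {e}, {f}, ∅}, which has 4 elements.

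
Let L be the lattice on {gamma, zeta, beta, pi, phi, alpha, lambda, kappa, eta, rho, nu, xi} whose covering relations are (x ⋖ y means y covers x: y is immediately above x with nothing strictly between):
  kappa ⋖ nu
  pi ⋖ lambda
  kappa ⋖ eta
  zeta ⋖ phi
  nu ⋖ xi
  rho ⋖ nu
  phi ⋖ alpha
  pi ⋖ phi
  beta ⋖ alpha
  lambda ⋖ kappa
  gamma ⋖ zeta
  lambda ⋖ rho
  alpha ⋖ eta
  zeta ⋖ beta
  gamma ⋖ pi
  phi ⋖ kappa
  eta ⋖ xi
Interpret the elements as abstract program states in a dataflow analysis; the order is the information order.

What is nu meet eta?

kappa

Common lower bounds of {nu, eta}: gamma, kappa, lambda, phi, pi, zeta.
The greatest among these is kappa.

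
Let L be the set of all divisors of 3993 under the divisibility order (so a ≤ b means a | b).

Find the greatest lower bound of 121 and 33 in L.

Common lower bounds of {121, 33}: 1, 11.
The greatest among these is 11.

11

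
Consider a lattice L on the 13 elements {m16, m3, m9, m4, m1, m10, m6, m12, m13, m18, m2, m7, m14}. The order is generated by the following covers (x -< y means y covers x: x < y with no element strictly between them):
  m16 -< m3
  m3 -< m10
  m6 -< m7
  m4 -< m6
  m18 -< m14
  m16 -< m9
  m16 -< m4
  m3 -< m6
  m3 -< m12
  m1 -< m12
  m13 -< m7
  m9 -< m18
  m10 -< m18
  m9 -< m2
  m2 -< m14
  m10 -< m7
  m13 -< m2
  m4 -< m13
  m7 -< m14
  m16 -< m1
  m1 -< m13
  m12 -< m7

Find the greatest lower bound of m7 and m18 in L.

Common lower bounds of {m7, m18}: m10, m16, m3.
The greatest among these is m10.

m10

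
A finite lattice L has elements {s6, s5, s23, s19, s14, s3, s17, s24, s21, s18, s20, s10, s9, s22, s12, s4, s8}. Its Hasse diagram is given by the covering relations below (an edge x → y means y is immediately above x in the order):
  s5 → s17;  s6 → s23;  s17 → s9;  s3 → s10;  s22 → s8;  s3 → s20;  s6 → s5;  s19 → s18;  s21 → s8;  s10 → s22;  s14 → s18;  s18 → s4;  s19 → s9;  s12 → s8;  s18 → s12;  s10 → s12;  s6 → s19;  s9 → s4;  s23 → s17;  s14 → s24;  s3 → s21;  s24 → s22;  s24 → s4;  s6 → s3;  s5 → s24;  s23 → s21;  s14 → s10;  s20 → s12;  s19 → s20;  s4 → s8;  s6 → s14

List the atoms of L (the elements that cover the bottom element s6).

s14, s19, s23, s3, s5

The atoms are exactly the elements that cover s6: s14, s19, s23, s3, s5.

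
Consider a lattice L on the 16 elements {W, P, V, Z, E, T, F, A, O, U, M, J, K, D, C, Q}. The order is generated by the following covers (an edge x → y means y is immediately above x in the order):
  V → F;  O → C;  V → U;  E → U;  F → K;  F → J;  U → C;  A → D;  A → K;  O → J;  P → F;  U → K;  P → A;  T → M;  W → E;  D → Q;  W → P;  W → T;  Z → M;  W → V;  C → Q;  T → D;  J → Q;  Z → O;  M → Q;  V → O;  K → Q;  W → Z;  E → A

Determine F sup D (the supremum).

Q

Common upper bounds of {F, D}: Q.
The least among these is Q.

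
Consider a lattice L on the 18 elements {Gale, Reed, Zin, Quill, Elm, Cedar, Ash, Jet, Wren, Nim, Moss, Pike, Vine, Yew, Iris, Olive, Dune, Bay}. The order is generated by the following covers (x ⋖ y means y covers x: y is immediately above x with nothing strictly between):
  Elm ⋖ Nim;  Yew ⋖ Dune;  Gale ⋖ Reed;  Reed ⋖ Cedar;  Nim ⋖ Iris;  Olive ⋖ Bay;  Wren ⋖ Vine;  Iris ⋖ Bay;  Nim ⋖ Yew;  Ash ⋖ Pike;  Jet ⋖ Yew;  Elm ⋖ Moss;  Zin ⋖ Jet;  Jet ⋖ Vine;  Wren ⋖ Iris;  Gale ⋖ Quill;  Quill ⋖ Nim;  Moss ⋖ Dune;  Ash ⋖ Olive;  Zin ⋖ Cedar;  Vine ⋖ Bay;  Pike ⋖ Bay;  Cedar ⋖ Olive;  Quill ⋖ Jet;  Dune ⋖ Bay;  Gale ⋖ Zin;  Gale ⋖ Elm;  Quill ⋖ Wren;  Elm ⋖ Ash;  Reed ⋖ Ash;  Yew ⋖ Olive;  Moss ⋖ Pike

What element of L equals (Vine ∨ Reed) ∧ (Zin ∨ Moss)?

Vine ∨ Reed = Bay
Zin ∨ Moss = Dune
Bay ∧ Dune = Dune

Dune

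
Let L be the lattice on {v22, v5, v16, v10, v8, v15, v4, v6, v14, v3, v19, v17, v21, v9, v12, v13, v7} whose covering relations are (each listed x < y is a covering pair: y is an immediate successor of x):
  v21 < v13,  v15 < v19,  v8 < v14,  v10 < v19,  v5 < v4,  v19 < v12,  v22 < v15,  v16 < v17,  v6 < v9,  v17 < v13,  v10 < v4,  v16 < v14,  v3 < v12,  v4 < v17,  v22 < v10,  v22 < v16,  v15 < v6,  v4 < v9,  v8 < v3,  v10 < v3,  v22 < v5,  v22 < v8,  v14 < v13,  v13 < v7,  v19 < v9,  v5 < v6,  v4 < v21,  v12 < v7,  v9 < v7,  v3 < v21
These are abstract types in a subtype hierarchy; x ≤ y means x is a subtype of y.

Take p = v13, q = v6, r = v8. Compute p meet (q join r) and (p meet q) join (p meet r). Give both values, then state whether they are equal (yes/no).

v13; v21; no

q join r = v7, so p meet (q join r) = v13 meet v7 = v13.
p meet q = v5 and p meet r = v8, so (p meet q) join (p meet r) = v5 join v8 = v21.
Equal: no.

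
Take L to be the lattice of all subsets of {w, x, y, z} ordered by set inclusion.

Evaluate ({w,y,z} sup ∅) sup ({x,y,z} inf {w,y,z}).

{w,y,z} ∨ ∅ = {w,y,z}
{x,y,z} ∧ {w,y,z} = {y,z}
{w,y,z} ∨ {y,z} = {w,y,z}

{w,y,z}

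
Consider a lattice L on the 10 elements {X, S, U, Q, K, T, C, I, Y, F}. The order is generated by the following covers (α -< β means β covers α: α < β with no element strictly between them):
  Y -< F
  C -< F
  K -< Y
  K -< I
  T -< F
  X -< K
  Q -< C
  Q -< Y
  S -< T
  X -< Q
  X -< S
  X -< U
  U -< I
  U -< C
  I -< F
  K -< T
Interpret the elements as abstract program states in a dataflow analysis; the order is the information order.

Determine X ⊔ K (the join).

K

Common upper bounds of {X, K}: F, I, K, T, Y.
The least among these is K.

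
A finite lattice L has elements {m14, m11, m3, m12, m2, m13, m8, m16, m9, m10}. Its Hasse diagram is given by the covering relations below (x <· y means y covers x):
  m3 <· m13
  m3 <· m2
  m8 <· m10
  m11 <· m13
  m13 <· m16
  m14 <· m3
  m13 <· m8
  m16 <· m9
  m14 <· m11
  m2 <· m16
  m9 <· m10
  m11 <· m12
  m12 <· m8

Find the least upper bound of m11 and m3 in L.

m13

Common upper bounds of {m11, m3}: m10, m13, m16, m8, m9.
The least among these is m13.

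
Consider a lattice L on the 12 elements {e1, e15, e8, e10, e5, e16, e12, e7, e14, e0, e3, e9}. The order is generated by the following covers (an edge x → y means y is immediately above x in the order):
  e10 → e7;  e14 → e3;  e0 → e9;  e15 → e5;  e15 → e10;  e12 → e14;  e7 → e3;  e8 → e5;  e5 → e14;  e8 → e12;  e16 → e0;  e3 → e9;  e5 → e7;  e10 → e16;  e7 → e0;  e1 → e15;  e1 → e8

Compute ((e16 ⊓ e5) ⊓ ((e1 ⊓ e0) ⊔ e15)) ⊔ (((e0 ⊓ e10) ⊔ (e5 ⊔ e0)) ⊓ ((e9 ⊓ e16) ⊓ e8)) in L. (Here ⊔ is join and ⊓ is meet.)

e16 ∧ e5 = e15
e1 ∧ e0 = e1
e1 ∨ e15 = e15
e15 ∧ e15 = e15
e0 ∧ e10 = e10
e5 ∨ e0 = e0
e10 ∨ e0 = e0
e9 ∧ e16 = e16
e16 ∧ e8 = e1
e0 ∧ e1 = e1
e15 ∨ e1 = e15

e15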